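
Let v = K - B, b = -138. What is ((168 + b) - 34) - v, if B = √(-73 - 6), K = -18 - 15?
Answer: 29 + I*√79 ≈ 29.0 + 8.8882*I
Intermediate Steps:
K = -33
B = I*√79 (B = √(-79) = I*√79 ≈ 8.8882*I)
v = -33 - I*√79 ≈ -33.0 - 8.8882*I
((168 + b) - 34) - v = ((168 - 138) - 34) - (-33 - I*√79) = (30 - 34) + (33 + I*√79) = -4 + (33 + I*√79) = 29 + I*√79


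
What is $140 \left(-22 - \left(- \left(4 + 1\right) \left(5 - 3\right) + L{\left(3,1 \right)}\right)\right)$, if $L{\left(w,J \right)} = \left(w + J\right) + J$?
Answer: $-2380$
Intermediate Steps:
$L{\left(w,J \right)} = w + 2 J$ ($L{\left(w,J \right)} = \left(J + w\right) + J = w + 2 J$)
$140 \left(-22 - \left(- \left(4 + 1\right) \left(5 - 3\right) + L{\left(3,1 \right)}\right)\right) = 140 \left(-22 - \left(- \left(4 + 1\right) \left(5 - 3\right) + \left(3 + 2 \cdot 1\right)\right)\right) = 140 \left(-22 - \left(- 5 \cdot 2 + \left(3 + 2\right)\right)\right) = 140 \left(-22 - \left(\left(-1\right) 10 + 5\right)\right) = 140 \left(-22 - \left(-10 + 5\right)\right) = 140 \left(-22 - -5\right) = 140 \left(-22 + 5\right) = 140 \left(-17\right) = -2380$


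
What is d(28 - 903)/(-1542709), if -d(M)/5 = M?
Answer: -625/220387 ≈ -0.0028359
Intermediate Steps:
d(M) = -5*M
d(28 - 903)/(-1542709) = -5*(28 - 903)/(-1542709) = -5*(-875)*(-1/1542709) = 4375*(-1/1542709) = -625/220387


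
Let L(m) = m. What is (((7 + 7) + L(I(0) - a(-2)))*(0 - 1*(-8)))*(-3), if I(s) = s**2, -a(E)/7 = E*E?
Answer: -1008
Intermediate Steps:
a(E) = -7*E**2 (a(E) = -7*E*E = -7*E**2)
(((7 + 7) + L(I(0) - a(-2)))*(0 - 1*(-8)))*(-3) = (((7 + 7) + (0**2 - (-7)*(-2)**2))*(0 - 1*(-8)))*(-3) = ((14 + (0 - (-7)*4))*(0 + 8))*(-3) = ((14 + (0 - 1*(-28)))*8)*(-3) = ((14 + (0 + 28))*8)*(-3) = ((14 + 28)*8)*(-3) = (42*8)*(-3) = 336*(-3) = -1008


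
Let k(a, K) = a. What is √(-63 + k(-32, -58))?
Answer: I*√95 ≈ 9.7468*I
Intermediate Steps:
√(-63 + k(-32, -58)) = √(-63 - 32) = √(-95) = I*√95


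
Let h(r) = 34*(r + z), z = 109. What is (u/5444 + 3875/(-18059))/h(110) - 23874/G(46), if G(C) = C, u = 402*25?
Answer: -189964314700727/366020028708 ≈ -519.00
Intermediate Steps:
h(r) = 3706 + 34*r (h(r) = 34*(r + 109) = 34*(109 + r) = 3706 + 34*r)
u = 10050
(u/5444 + 3875/(-18059))/h(110) - 23874/G(46) = (10050/5444 + 3875/(-18059))/(3706 + 34*110) - 23874/46 = (10050*(1/5444) + 3875*(-1/18059))/(3706 + 3740) - 23874*1/46 = (5025/2722 - 3875/18059)/7446 - 519 = (80198725/49156598)*(1/7446) - 519 = 80198725/366020028708 - 519 = -189964314700727/366020028708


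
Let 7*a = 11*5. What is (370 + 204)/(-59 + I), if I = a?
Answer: -2009/179 ≈ -11.223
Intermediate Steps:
a = 55/7 (a = (11*5)/7 = (⅐)*55 = 55/7 ≈ 7.8571)
I = 55/7 ≈ 7.8571
(370 + 204)/(-59 + I) = (370 + 204)/(-59 + 55/7) = 574/(-358/7) = 574*(-7/358) = -2009/179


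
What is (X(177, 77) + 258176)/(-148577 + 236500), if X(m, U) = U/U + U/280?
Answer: 10327091/3516920 ≈ 2.9364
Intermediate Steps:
X(m, U) = 1 + U/280 (X(m, U) = 1 + U*(1/280) = 1 + U/280)
(X(177, 77) + 258176)/(-148577 + 236500) = ((1 + (1/280)*77) + 258176)/(-148577 + 236500) = ((1 + 11/40) + 258176)/87923 = (51/40 + 258176)*(1/87923) = (10327091/40)*(1/87923) = 10327091/3516920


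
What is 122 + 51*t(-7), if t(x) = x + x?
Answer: -592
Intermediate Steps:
t(x) = 2*x
122 + 51*t(-7) = 122 + 51*(2*(-7)) = 122 + 51*(-14) = 122 - 714 = -592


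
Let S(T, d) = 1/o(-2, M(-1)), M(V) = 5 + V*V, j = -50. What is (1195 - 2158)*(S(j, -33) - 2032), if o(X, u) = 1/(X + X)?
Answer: 1960668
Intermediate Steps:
M(V) = 5 + V²
o(X, u) = 1/(2*X)
S(T, d) = -4 (S(T, d) = 1/((½)/(-2)) = 1/((½)*(-½)) = 1/(-¼) = -4)
(1195 - 2158)*(S(j, -33) - 2032) = (1195 - 2158)*(-4 - 2032) = -963*(-2036) = 1960668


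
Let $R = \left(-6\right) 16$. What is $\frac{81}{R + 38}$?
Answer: $- \frac{81}{58} \approx -1.3966$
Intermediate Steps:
$R = -96$
$\frac{81}{R + 38} = \frac{81}{-96 + 38} = \frac{81}{-58} = 81 \left(- \frac{1}{58}\right) = - \frac{81}{58}$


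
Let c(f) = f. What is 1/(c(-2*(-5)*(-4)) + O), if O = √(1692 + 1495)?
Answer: 40/1587 + √3187/1587 ≈ 0.060777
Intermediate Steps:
O = √3187 ≈ 56.453
1/(c(-2*(-5)*(-4)) + O) = 1/(-2*(-5)*(-4) + √3187) = 1/(10*(-4) + √3187) = 1/(-40 + √3187)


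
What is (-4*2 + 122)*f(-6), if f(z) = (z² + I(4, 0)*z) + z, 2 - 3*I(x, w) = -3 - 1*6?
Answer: 912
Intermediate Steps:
I(x, w) = 11/3 (I(x, w) = ⅔ - (-3 - 1*6)/3 = ⅔ - (-3 - 6)/3 = ⅔ - ⅓*(-9) = ⅔ + 3 = 11/3)
f(z) = z² + 14*z/3 (f(z) = (z² + 11*z/3) + z = z² + 14*z/3)
(-4*2 + 122)*f(-6) = (-4*2 + 122)*((⅓)*(-6)*(14 + 3*(-6))) = (-8 + 122)*((⅓)*(-6)*(14 - 18)) = 114*((⅓)*(-6)*(-4)) = 114*8 = 912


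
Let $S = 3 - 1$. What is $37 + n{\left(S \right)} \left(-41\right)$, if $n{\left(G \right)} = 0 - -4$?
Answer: $-127$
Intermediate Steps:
$S = 2$
$n{\left(G \right)} = 4$ ($n{\left(G \right)} = 0 + 4 = 4$)
$37 + n{\left(S \right)} \left(-41\right) = 37 + 4 \left(-41\right) = 37 - 164 = -127$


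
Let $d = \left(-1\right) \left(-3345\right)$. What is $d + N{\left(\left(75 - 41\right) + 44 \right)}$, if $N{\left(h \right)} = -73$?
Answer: $3272$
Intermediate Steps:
$d = 3345$
$d + N{\left(\left(75 - 41\right) + 44 \right)} = 3345 - 73 = 3272$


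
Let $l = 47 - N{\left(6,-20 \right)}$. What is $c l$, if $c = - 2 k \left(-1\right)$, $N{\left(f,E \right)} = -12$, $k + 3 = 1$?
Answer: $-236$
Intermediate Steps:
$k = -2$ ($k = -3 + 1 = -2$)
$l = 59$ ($l = 47 - -12 = 47 + 12 = 59$)
$c = -4$ ($c = \left(-2\right) \left(-2\right) \left(-1\right) = 4 \left(-1\right) = -4$)
$c l = \left(-4\right) 59 = -236$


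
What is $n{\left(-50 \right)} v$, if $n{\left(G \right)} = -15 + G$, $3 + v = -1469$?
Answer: $95680$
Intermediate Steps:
$v = -1472$ ($v = -3 - 1469 = -1472$)
$n{\left(-50 \right)} v = \left(-15 - 50\right) \left(-1472\right) = \left(-65\right) \left(-1472\right) = 95680$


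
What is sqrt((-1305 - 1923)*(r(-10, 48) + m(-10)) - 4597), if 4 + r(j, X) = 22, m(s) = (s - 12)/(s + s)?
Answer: I*sqrt(1656295)/5 ≈ 257.39*I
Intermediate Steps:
m(s) = (-12 + s)/(2*s) (m(s) = (-12 + s)/((2*s)) = (-12 + s)*(1/(2*s)) = (-12 + s)/(2*s))
r(j, X) = 18 (r(j, X) = -4 + 22 = 18)
sqrt((-1305 - 1923)*(r(-10, 48) + m(-10)) - 4597) = sqrt((-1305 - 1923)*(18 + (1/2)*(-12 - 10)/(-10)) - 4597) = sqrt(-3228*(18 + (1/2)*(-1/10)*(-22)) - 4597) = sqrt(-3228*(18 + 11/10) - 4597) = sqrt(-3228*191/10 - 4597) = sqrt(-308274/5 - 4597) = sqrt(-331259/5) = I*sqrt(1656295)/5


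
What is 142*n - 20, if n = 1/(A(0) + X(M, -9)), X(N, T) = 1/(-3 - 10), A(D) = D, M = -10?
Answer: -1866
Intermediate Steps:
X(N, T) = -1/13 (X(N, T) = 1/(-13) = -1/13)
n = -13 (n = 1/(0 - 1/13) = 1/(-1/13) = -13)
142*n - 20 = 142*(-13) - 20 = -1846 - 20 = -1866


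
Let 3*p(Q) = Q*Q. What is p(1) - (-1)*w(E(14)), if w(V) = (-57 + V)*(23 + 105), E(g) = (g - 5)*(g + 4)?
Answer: 40321/3 ≈ 13440.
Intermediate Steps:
p(Q) = Q²/3 (p(Q) = (Q*Q)/3 = Q²/3)
E(g) = (-5 + g)*(4 + g)
w(V) = -7296 + 128*V (w(V) = (-57 + V)*128 = -7296 + 128*V)
p(1) - (-1)*w(E(14)) = (⅓)*1² - (-1)*(-7296 + 128*(-20 + 14² - 1*14)) = (⅓)*1 - (-1)*(-7296 + 128*(-20 + 196 - 14)) = ⅓ - (-1)*(-7296 + 128*162) = ⅓ - (-1)*(-7296 + 20736) = ⅓ - (-1)*13440 = ⅓ - 1*(-13440) = ⅓ + 13440 = 40321/3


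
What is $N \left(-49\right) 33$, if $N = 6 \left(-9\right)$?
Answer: $87318$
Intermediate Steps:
$N = -54$
$N \left(-49\right) 33 = \left(-54\right) \left(-49\right) 33 = 2646 \cdot 33 = 87318$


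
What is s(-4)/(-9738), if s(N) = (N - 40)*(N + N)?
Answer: -176/4869 ≈ -0.036147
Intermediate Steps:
s(N) = 2*N*(-40 + N) (s(N) = (-40 + N)*(2*N) = 2*N*(-40 + N))
s(-4)/(-9738) = (2*(-4)*(-40 - 4))/(-9738) = (2*(-4)*(-44))*(-1/9738) = 352*(-1/9738) = -176/4869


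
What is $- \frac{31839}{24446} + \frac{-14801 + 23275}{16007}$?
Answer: $- \frac{302491469}{391307122} \approx -0.77303$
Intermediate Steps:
$- \frac{31839}{24446} + \frac{-14801 + 23275}{16007} = \left(-31839\right) \frac{1}{24446} + 8474 \cdot \frac{1}{16007} = - \frac{31839}{24446} + \frac{8474}{16007} = - \frac{302491469}{391307122}$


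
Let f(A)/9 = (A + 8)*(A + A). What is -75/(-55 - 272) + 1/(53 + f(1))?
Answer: 5484/23435 ≈ 0.23401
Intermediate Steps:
f(A) = 18*A*(8 + A) (f(A) = 9*((A + 8)*(A + A)) = 9*((8 + A)*(2*A)) = 9*(2*A*(8 + A)) = 18*A*(8 + A))
-75/(-55 - 272) + 1/(53 + f(1)) = -75/(-55 - 272) + 1/(53 + 18*1*(8 + 1)) = -75/(-327) + 1/(53 + 18*1*9) = -75*(-1/327) + 1/(53 + 162) = 25/109 + 1/215 = 5484/23435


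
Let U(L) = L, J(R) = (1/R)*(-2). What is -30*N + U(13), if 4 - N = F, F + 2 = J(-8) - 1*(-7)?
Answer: 101/2 ≈ 50.500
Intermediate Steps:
J(R) = -2/R
F = 21/4 (F = -2 + (-2/(-8) - 1*(-7)) = -2 + (-2*(-1/8) + 7) = -2 + (1/4 + 7) = -2 + 29/4 = 21/4 ≈ 5.2500)
N = -5/4 (N = 4 - 1*21/4 = 4 - 21/4 = -5/4 ≈ -1.2500)
-30*N + U(13) = -30*(-5/4) + 13 = 75/2 + 13 = 101/2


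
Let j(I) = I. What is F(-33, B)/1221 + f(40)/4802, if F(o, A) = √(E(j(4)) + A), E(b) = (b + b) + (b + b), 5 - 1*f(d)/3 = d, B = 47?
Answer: -15/686 + √7/407 ≈ -0.015365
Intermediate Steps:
f(d) = 15 - 3*d
E(b) = 4*b (E(b) = 2*b + 2*b = 4*b)
F(o, A) = √(16 + A) (F(o, A) = √(4*4 + A) = √(16 + A))
F(-33, B)/1221 + f(40)/4802 = √(16 + 47)/1221 + (15 - 3*40)/4802 = √63*(1/1221) + (15 - 120)*(1/4802) = (3*√7)*(1/1221) - 105*1/4802 = √7/407 - 15/686 = -15/686 + √7/407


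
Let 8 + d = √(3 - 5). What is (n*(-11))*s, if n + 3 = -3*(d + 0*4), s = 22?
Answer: -5082 + 726*I*√2 ≈ -5082.0 + 1026.7*I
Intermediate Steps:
d = -8 + I*√2 (d = -8 + √(3 - 5) = -8 + √(-2) = -8 + I*√2 ≈ -8.0 + 1.4142*I)
n = 21 - 3*I*√2 (n = -3 - 3*((-8 + I*√2) + 0*4) = -3 - 3*((-8 + I*√2) + 0) = -3 - 3*(-8 + I*√2) = -3 + (24 - 3*I*√2) = 21 - 3*I*√2 ≈ 21.0 - 4.2426*I)
(n*(-11))*s = ((21 - 3*I*√2)*(-11))*22 = (-231 + 33*I*√2)*22 = -5082 + 726*I*√2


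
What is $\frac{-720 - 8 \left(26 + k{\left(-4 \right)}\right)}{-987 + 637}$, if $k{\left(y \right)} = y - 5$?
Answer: $\frac{428}{175} \approx 2.4457$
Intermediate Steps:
$k{\left(y \right)} = -5 + y$ ($k{\left(y \right)} = y - 5 = -5 + y$)
$\frac{-720 - 8 \left(26 + k{\left(-4 \right)}\right)}{-987 + 637} = \frac{-720 - 8 \left(26 - 9\right)}{-987 + 637} = \frac{-720 - 8 \left(26 - 9\right)}{-350} = \left(-720 - 136\right) \left(- \frac{1}{350}\right) = \left(-856\right) \left(- \frac{1}{350}\right) = \frac{428}{175}$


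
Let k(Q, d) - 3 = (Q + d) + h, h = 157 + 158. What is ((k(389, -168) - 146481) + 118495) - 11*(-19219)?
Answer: 183962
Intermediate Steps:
h = 315
k(Q, d) = 318 + Q + d (k(Q, d) = 3 + ((Q + d) + 315) = 3 + (315 + Q + d) = 318 + Q + d)
((k(389, -168) - 146481) + 118495) - 11*(-19219) = (((318 + 389 - 168) - 146481) + 118495) - 11*(-19219) = ((539 - 146481) + 118495) + 211409 = (-145942 + 118495) + 211409 = -27447 + 211409 = 183962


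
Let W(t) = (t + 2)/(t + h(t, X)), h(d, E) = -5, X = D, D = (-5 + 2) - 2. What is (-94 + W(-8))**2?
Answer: 1478656/169 ≈ 8749.4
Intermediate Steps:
D = -5 (D = -3 - 2 = -5)
X = -5
W(t) = (2 + t)/(-5 + t) (W(t) = (t + 2)/(t - 5) = (2 + t)/(-5 + t))
(-94 + W(-8))**2 = (-94 + (2 - 8)/(-5 - 8))**2 = (-94 - 6/(-13))**2 = (-94 - 1/13*(-6))**2 = (-94 + 6/13)**2 = (-1216/13)**2 = 1478656/169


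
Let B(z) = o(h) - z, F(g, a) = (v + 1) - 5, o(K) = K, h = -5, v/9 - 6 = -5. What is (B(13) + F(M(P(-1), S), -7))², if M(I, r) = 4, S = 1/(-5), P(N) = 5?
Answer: 169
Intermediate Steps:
v = 9 (v = 54 + 9*(-5) = 54 - 45 = 9)
S = -⅕ ≈ -0.20000
F(g, a) = 5 (F(g, a) = (9 + 1) - 5 = 10 - 5 = 5)
B(z) = -5 - z
(B(13) + F(M(P(-1), S), -7))² = ((-5 - 1*13) + 5)² = ((-5 - 13) + 5)² = (-18 + 5)² = (-13)² = 169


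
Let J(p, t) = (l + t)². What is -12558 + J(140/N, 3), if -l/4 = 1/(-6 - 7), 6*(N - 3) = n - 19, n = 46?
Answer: -2120453/169 ≈ -12547.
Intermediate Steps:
N = 15/2 (N = 3 + (46 - 19)/6 = 3 + (⅙)*27 = 3 + 9/2 = 15/2 ≈ 7.5000)
l = 4/13 (l = -4/(-6 - 7) = -4/(-13) = -4*(-1/13) = 4/13 ≈ 0.30769)
J(p, t) = (4/13 + t)²
-12558 + J(140/N, 3) = -12558 + (4 + 13*3)²/169 = -12558 + (4 + 39)²/169 = -12558 + (1/169)*43² = -12558 + (1/169)*1849 = -12558 + 1849/169 = -2120453/169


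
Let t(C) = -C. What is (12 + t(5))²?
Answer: 49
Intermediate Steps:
(12 + t(5))² = (12 - 1*5)² = (12 - 5)² = 7² = 49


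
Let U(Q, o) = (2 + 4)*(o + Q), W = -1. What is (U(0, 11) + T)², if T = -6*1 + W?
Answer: 3481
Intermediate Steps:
U(Q, o) = 6*Q + 6*o (U(Q, o) = 6*(Q + o) = 6*Q + 6*o)
T = -7 (T = -6*1 - 1 = -6 - 1 = -7)
(U(0, 11) + T)² = ((6*0 + 6*11) - 7)² = ((0 + 66) - 7)² = (66 - 7)² = 59² = 3481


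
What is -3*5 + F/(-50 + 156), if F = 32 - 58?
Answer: -808/53 ≈ -15.245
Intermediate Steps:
F = -26
-3*5 + F/(-50 + 156) = -3*5 - 26/(-50 + 156) = -15 - 26/106 = -15 + (1/106)*(-26) = -15 - 13/53 = -808/53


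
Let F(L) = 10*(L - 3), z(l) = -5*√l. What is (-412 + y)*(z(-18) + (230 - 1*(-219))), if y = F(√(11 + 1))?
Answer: -2*(221 - 10*√3)*(449 - 15*I*√2) ≈ -1.829e+5 + 8641.4*I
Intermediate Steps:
F(L) = -30 + 10*L (F(L) = 10*(-3 + L) = -30 + 10*L)
y = -30 + 20*√3 (y = -30 + 10*√(11 + 1) = -30 + 10*√12 = -30 + 10*(2*√3) = -30 + 20*√3 ≈ 4.6410)
(-412 + y)*(z(-18) + (230 - 1*(-219))) = (-412 + (-30 + 20*√3))*(-15*I*√2 + (230 - 1*(-219))) = (-442 + 20*√3)*(-15*I*√2 + (230 + 219)) = (-442 + 20*√3)*(-15*I*√2 + 449) = (-442 + 20*√3)*(449 - 15*I*√2)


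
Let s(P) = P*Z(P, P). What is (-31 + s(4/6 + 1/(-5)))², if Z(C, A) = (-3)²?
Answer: 17956/25 ≈ 718.24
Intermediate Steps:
Z(C, A) = 9
s(P) = 9*P (s(P) = P*9 = 9*P)
(-31 + s(4/6 + 1/(-5)))² = (-31 + 9*(4/6 + 1/(-5)))² = (-31 + 9*(4*(⅙) + 1*(-⅕)))² = (-31 + 9*(⅔ - ⅕))² = (-31 + 9*(7/15))² = (-31 + 21/5)² = (-134/5)² = 17956/25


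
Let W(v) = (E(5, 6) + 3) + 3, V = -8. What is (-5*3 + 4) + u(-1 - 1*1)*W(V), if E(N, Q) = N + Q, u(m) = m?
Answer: -45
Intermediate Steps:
W(v) = 17 (W(v) = ((5 + 6) + 3) + 3 = (11 + 3) + 3 = 14 + 3 = 17)
(-5*3 + 4) + u(-1 - 1*1)*W(V) = (-5*3 + 4) + (-1 - 1*1)*17 = (-15 + 4) + (-1 - 1)*17 = -11 - 2*17 = -11 - 34 = -45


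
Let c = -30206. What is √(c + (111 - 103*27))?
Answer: 2*I*√8219 ≈ 181.32*I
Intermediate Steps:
√(c + (111 - 103*27)) = √(-30206 + (111 - 103*27)) = √(-30206 + (111 - 2781)) = √(-30206 - 2670) = √(-32876) = 2*I*√8219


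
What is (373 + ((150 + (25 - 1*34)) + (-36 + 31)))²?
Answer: 259081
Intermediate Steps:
(373 + ((150 + (25 - 1*34)) + (-36 + 31)))² = (373 + ((150 + (25 - 34)) - 5))² = (373 + ((150 - 9) - 5))² = (373 + (141 - 5))² = (373 + 136)² = 509² = 259081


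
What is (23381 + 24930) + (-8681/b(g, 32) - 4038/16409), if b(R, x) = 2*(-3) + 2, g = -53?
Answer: 3313371173/65636 ≈ 50481.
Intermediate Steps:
b(R, x) = -4 (b(R, x) = -6 + 2 = -4)
(23381 + 24930) + (-8681/b(g, 32) - 4038/16409) = (23381 + 24930) + (-8681/(-4) - 4038/16409) = 48311 + (-8681*(-¼) - 4038*1/16409) = 48311 + (8681/4 - 4038/16409) = 48311 + 142430377/65636 = 3313371173/65636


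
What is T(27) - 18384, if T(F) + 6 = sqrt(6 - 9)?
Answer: -18390 + I*sqrt(3) ≈ -18390.0 + 1.732*I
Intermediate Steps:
T(F) = -6 + I*sqrt(3) (T(F) = -6 + sqrt(6 - 9) = -6 + sqrt(-3) = -6 + I*sqrt(3))
T(27) - 18384 = (-6 + I*sqrt(3)) - 18384 = -18390 + I*sqrt(3)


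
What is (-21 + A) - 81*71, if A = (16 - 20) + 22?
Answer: -5754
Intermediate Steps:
A = 18 (A = -4 + 22 = 18)
(-21 + A) - 81*71 = (-21 + 18) - 81*71 = -3 - 5751 = -5754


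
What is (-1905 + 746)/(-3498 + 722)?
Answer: 1159/2776 ≈ 0.41751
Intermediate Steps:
(-1905 + 746)/(-3498 + 722) = -1159/(-2776) = -1159*(-1/2776) = 1159/2776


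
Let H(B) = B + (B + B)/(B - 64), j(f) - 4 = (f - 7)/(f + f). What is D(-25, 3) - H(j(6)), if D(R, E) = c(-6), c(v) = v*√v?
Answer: -32759/8652 - 6*I*√6 ≈ -3.7863 - 14.697*I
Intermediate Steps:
c(v) = v^(3/2)
j(f) = 4 + (-7 + f)/(2*f) (j(f) = 4 + (f - 7)/(f + f) = 4 + (-7 + f)/((2*f)) = 4 + (-7 + f)*(1/(2*f)) = 4 + (-7 + f)/(2*f))
H(B) = B + 2*B/(-64 + B) (H(B) = B + (2*B)/(-64 + B) = B + 2*B/(-64 + B))
D(R, E) = -6*I*√6 (D(R, E) = (-6)^(3/2) = -6*I*√6)
D(-25, 3) - H(j(6)) = -6*I*√6 - (½)*(-7 + 9*6)/6*(-62 + (½)*(-7 + 9*6)/6)/(-64 + (½)*(-7 + 9*6)/6) = -6*I*√6 - (½)*(⅙)*(-7 + 54)*(-62 + (½)*(⅙)*(-7 + 54))/(-64 + (½)*(⅙)*(-7 + 54)) = -6*I*√6 - (½)*(⅙)*47*(-62 + (½)*(⅙)*47)/(-64 + (½)*(⅙)*47) = -6*I*√6 - 47*(-62 + 47/12)/(12*(-64 + 47/12)) = -6*I*√6 - 47*(-697)/(12*(-721/12)*12) = -6*I*√6 - 47*(-12)*(-697)/(12*721*12) = -6*I*√6 - 1*32759/8652 = -6*I*√6 - 32759/8652 = -32759/8652 - 6*I*√6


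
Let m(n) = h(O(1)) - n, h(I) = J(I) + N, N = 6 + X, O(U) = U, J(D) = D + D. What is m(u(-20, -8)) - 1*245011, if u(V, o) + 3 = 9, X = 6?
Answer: -245003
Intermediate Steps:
J(D) = 2*D
u(V, o) = 6 (u(V, o) = -3 + 9 = 6)
N = 12 (N = 6 + 6 = 12)
h(I) = 12 + 2*I (h(I) = 2*I + 12 = 12 + 2*I)
m(n) = 14 - n (m(n) = (12 + 2*1) - n = (12 + 2) - n = 14 - n)
m(u(-20, -8)) - 1*245011 = (14 - 1*6) - 1*245011 = (14 - 6) - 245011 = 8 - 245011 = -245003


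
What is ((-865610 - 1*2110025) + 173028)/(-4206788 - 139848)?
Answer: 2802607/4346636 ≈ 0.64478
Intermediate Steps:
((-865610 - 1*2110025) + 173028)/(-4206788 - 139848) = ((-865610 - 2110025) + 173028)/(-4346636) = (-2975635 + 173028)*(-1/4346636) = -2802607*(-1/4346636) = 2802607/4346636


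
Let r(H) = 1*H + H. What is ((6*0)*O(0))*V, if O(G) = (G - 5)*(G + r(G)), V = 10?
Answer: 0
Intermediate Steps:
r(H) = 2*H (r(H) = H + H = 2*H)
O(G) = 3*G*(-5 + G) (O(G) = (G - 5)*(G + 2*G) = (-5 + G)*(3*G) = 3*G*(-5 + G))
((6*0)*O(0))*V = ((6*0)*(3*0*(-5 + 0)))*10 = (0*(3*0*(-5)))*10 = (0*0)*10 = 0*10 = 0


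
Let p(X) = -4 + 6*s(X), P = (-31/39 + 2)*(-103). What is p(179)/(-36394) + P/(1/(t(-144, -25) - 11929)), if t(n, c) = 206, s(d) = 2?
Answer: 1032698729315/709683 ≈ 1.4552e+6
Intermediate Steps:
P = -4841/39 (P = (-31*1/39 + 2)*(-103) = (-31/39 + 2)*(-103) = (47/39)*(-103) = -4841/39 ≈ -124.13)
p(X) = 8 (p(X) = -4 + 6*2 = -4 + 12 = 8)
p(179)/(-36394) + P/(1/(t(-144, -25) - 11929)) = 8/(-36394) - 4841/(39*(1/(206 - 11929))) = 8*(-1/36394) - 4841/(39*(1/(-11723))) = -4/18197 - 4841/(39*(-1/11723)) = -4/18197 - 4841/39*(-11723) = -4/18197 + 56751043/39 = 1032698729315/709683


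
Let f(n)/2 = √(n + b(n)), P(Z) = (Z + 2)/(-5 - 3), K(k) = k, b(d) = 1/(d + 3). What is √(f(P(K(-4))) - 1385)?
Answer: √(-234065 + 13*√377)/13 ≈ 37.195*I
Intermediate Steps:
b(d) = 1/(3 + d)
P(Z) = -¼ - Z/8 (P(Z) = (2 + Z)/(-8) = (2 + Z)*(-⅛) = -¼ - Z/8)
f(n) = 2*√(n + 1/(3 + n))
√(f(P(K(-4))) - 1385) = √(2*√((1 + (-¼ - ⅛*(-4))*(3 + (-¼ - ⅛*(-4))))/(3 + (-¼ - ⅛*(-4)))) - 1385) = √(2*√((1 + (-¼ + ½)*(3 + (-¼ + ½)))/(3 + (-¼ + ½))) - 1385) = √(2*√((1 + (3 + ¼)/4)/(3 + ¼)) - 1385) = √(2*√((1 + (¼)*(13/4))/(13/4)) - 1385) = √(2*√(4*(1 + 13/16)/13) - 1385) = √(2*√((4/13)*(29/16)) - 1385) = √(2*√(29/52) - 1385) = √(2*(√377/26) - 1385) = √(√377/13 - 1385) = √(-1385 + √377/13)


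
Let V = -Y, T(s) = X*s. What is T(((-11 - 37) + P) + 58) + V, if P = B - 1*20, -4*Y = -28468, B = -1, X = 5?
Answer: -7172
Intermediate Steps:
Y = 7117 (Y = -1/4*(-28468) = 7117)
P = -21 (P = -1 - 1*20 = -1 - 20 = -21)
T(s) = 5*s
V = -7117 (V = -1*7117 = -7117)
T(((-11 - 37) + P) + 58) + V = 5*(((-11 - 37) - 21) + 58) - 7117 = 5*((-48 - 21) + 58) - 7117 = 5*(-69 + 58) - 7117 = 5*(-11) - 7117 = -55 - 7117 = -7172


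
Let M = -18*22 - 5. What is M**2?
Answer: 160801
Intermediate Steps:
M = -401 (M = -396 - 5 = -401)
M**2 = (-401)**2 = 160801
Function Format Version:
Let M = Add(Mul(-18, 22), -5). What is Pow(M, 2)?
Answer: 160801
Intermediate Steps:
M = -401 (M = Add(-396, -5) = -401)
Pow(M, 2) = Pow(-401, 2) = 160801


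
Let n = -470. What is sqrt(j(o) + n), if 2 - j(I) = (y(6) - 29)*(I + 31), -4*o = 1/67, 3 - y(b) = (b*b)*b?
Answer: 9*sqrt(1559090)/134 ≈ 83.864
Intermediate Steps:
y(b) = 3 - b**3 (y(b) = 3 - b*b*b = 3 - b**2*b = 3 - b**3)
o = -1/268 (o = -1/4/67 = -1/4*1/67 = -1/268 ≈ -0.0037313)
j(I) = 7504 + 242*I (j(I) = 2 - ((3 - 1*6**3) - 29)*(I + 31) = 2 - ((3 - 1*216) - 29)*(31 + I) = 2 - ((3 - 216) - 29)*(31 + I) = 2 - (-213 - 29)*(31 + I) = 2 - (-242)*(31 + I) = 2 - (-7502 - 242*I) = 2 + (7502 + 242*I) = 7504 + 242*I)
sqrt(j(o) + n) = sqrt((7504 + 242*(-1/268)) - 470) = sqrt((7504 - 121/134) - 470) = sqrt(1005415/134 - 470) = sqrt(942435/134) = 9*sqrt(1559090)/134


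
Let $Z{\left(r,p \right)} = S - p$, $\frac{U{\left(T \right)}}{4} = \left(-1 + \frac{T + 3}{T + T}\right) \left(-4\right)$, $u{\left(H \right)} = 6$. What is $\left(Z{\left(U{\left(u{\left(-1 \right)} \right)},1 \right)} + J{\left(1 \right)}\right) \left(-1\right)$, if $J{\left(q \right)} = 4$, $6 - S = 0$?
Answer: $-9$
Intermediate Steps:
$S = 6$ ($S = 6 - 0 = 6 + 0 = 6$)
$U{\left(T \right)} = 16 - \frac{8 \left(3 + T\right)}{T}$ ($U{\left(T \right)} = 4 \left(-1 + \frac{T + 3}{T + T}\right) \left(-4\right) = 4 \left(-1 + \frac{3 + T}{2 T}\right) \left(-4\right) = 4 \left(4 - \frac{2 \left(3 + T\right)}{T}\right) = 16 - \frac{8 \left(3 + T\right)}{T}$)
$Z{\left(r,p \right)} = 6 - p$
$\left(Z{\left(U{\left(u{\left(-1 \right)} \right)},1 \right)} + J{\left(1 \right)}\right) \left(-1\right) = \left(\left(6 - 1\right) + 4\right) \left(-1\right) = \left(5 + 4\right) \left(-1\right) = 9 \left(-1\right) = -9$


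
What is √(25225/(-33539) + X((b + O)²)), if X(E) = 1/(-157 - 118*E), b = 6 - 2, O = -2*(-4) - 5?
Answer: I*√29847306942254494/199188121 ≈ 0.86734*I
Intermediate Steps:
O = 3 (O = 8 - 5 = 3)
b = 4
√(25225/(-33539) + X((b + O)²)) = √(25225/(-33539) - 1/(157 + 118*(4 + 3)²)) = √(25225*(-1/33539) - 1/(157 + 118*7²)) = √(-25225/33539 - 1/(157 + 118*49)) = √(-25225/33539 - 1/(157 + 5782)) = √(-25225/33539 - 1/5939) = √(-149844814/199188121) = I*√29847306942254494/199188121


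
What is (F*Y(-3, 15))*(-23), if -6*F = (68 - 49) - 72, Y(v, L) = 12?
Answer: -2438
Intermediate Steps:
F = 53/6 (F = -((68 - 49) - 72)/6 = -(19 - 72)/6 = -1/6*(-53) = 53/6 ≈ 8.8333)
(F*Y(-3, 15))*(-23) = ((53/6)*12)*(-23) = 106*(-23) = -2438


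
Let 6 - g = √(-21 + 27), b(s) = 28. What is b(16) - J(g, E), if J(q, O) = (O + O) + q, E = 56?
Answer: -90 + √6 ≈ -87.551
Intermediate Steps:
g = 6 - √6 (g = 6 - √(-21 + 27) = 6 - √6 ≈ 3.5505)
J(q, O) = q + 2*O (J(q, O) = 2*O + q = q + 2*O)
b(16) - J(g, E) = 28 - ((6 - √6) + 2*56) = 28 - ((6 - √6) + 112) = 28 - (118 - √6) = 28 + (-118 + √6) = -90 + √6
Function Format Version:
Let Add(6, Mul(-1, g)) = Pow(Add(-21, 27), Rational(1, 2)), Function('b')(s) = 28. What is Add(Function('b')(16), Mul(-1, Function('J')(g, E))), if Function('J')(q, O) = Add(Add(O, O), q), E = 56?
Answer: Add(-90, Pow(6, Rational(1, 2))) ≈ -87.551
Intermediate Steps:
g = Add(6, Mul(-1, Pow(6, Rational(1, 2)))) (g = Add(6, Mul(-1, Pow(Add(-21, 27), Rational(1, 2)))) = Add(6, Mul(-1, Pow(6, Rational(1, 2)))) ≈ 3.5505)
Function('J')(q, O) = Add(q, Mul(2, O)) (Function('J')(q, O) = Add(Mul(2, O), q) = Add(q, Mul(2, O)))
Add(Function('b')(16), Mul(-1, Function('J')(g, E))) = Add(28, Mul(-1, Add(Add(6, Mul(-1, Pow(6, Rational(1, 2)))), Mul(2, 56)))) = Add(28, Mul(-1, Add(Add(6, Mul(-1, Pow(6, Rational(1, 2)))), 112))) = Add(28, Mul(-1, Add(118, Mul(-1, Pow(6, Rational(1, 2)))))) = Add(28, Add(-118, Pow(6, Rational(1, 2)))) = Add(-90, Pow(6, Rational(1, 2)))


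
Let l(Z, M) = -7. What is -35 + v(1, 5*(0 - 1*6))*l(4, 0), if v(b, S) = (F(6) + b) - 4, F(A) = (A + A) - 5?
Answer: -63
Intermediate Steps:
F(A) = -5 + 2*A (F(A) = 2*A - 5 = -5 + 2*A)
v(b, S) = 3 + b (v(b, S) = ((-5 + 2*6) + b) - 4 = ((-5 + 12) + b) - 4 = (7 + b) - 4 = 3 + b)
-35 + v(1, 5*(0 - 1*6))*l(4, 0) = -35 + (3 + 1)*(-7) = -35 + 4*(-7) = -35 - 28 = -63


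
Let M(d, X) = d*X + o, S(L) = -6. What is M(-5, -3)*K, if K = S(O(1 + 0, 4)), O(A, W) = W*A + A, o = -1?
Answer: -84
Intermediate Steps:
O(A, W) = A + A*W (O(A, W) = A*W + A = A + A*W)
M(d, X) = -1 + X*d (M(d, X) = d*X - 1 = X*d - 1 = -1 + X*d)
K = -6
M(-5, -3)*K = (-1 - 3*(-5))*(-6) = (-1 + 15)*(-6) = 14*(-6) = -84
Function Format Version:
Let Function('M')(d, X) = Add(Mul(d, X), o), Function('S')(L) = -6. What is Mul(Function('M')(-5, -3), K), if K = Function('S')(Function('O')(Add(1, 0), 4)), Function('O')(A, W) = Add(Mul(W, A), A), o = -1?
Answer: -84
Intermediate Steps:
Function('O')(A, W) = Add(A, Mul(A, W)) (Function('O')(A, W) = Add(Mul(A, W), A) = Add(A, Mul(A, W)))
Function('M')(d, X) = Add(-1, Mul(X, d)) (Function('M')(d, X) = Add(Mul(d, X), -1) = Add(Mul(X, d), -1) = Add(-1, Mul(X, d)))
K = -6
Mul(Function('M')(-5, -3), K) = Mul(Add(-1, Mul(-3, -5)), -6) = Mul(Add(-1, 15), -6) = Mul(14, -6) = -84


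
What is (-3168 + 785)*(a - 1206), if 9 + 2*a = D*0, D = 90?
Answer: 5769243/2 ≈ 2.8846e+6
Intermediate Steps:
a = -9/2 (a = -9/2 + (90*0)/2 = -9/2 + (½)*0 = -9/2 + 0 = -9/2 ≈ -4.5000)
(-3168 + 785)*(a - 1206) = (-3168 + 785)*(-9/2 - 1206) = -2383*(-2421/2) = 5769243/2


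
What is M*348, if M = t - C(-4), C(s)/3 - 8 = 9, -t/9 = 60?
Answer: -205668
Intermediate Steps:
t = -540 (t = -9*60 = -540)
C(s) = 51 (C(s) = 24 + 3*9 = 24 + 27 = 51)
M = -591 (M = -540 - 1*51 = -540 - 51 = -591)
M*348 = -591*348 = -205668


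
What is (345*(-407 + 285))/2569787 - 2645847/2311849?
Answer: -6896568948999/5940959506163 ≈ -1.1609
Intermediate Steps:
(345*(-407 + 285))/2569787 - 2645847/2311849 = (345*(-122))*(1/2569787) - 2645847*1/2311849 = -42090*1/2569787 - 2645847/2311849 = -42090/2569787 - 2645847/2311849 = -6896568948999/5940959506163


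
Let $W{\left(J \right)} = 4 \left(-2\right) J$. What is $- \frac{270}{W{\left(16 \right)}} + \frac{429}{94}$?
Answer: $\frac{20073}{3008} \approx 6.6732$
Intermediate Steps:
$W{\left(J \right)} = - 8 J$
$- \frac{270}{W{\left(16 \right)}} + \frac{429}{94} = - \frac{270}{\left(-8\right) 16} + \frac{429}{94} = - \frac{270}{-128} + 429 \cdot \frac{1}{94} = \left(-270\right) \left(- \frac{1}{128}\right) + \frac{429}{94} = \frac{135}{64} + \frac{429}{94} = \frac{20073}{3008}$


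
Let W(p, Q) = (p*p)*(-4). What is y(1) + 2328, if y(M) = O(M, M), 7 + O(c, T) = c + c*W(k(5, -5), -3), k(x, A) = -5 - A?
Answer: 2322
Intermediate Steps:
W(p, Q) = -4*p² (W(p, Q) = p²*(-4) = -4*p²)
O(c, T) = -7 + c (O(c, T) = -7 + (c + c*(-4*(-5 - 1*(-5))²)) = -7 + (c + c*(-4*(-5 + 5)²)) = -7 + (c + c*(-4*0²)) = -7 + (c + c*(-4*0)) = -7 + (c + c*0) = -7 + (c + 0) = -7 + c)
y(M) = -7 + M
y(1) + 2328 = (-7 + 1) + 2328 = -6 + 2328 = 2322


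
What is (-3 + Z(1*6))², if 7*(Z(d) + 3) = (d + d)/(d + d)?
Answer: 1681/49 ≈ 34.306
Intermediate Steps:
Z(d) = -20/7 (Z(d) = -3 + ((d + d)/(d + d))/7 = -3 + ((2*d)/((2*d)))/7 = -3 + ((2*d)*(1/(2*d)))/7 = -3 + (⅐)*1 = -3 + ⅐ = -20/7)
(-3 + Z(1*6))² = (-3 - 20/7)² = (-41/7)² = 1681/49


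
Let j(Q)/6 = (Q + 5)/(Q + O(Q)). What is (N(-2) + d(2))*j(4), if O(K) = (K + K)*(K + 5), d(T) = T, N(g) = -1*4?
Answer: -27/19 ≈ -1.4211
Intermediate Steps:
N(g) = -4
O(K) = 2*K*(5 + K) (O(K) = (2*K)*(5 + K) = 2*K*(5 + K))
j(Q) = 6*(5 + Q)/(Q + 2*Q*(5 + Q)) (j(Q) = 6*((Q + 5)/(Q + 2*Q*(5 + Q))) = 6*((5 + Q)/(Q + 2*Q*(5 + Q))) = 6*(5 + Q)/(Q + 2*Q*(5 + Q)))
(N(-2) + d(2))*j(4) = (-4 + 2)*(6*(5 + 4)/(4*(11 + 2*4))) = -12*9/(4*(11 + 8)) = -12*9/(4*19) = -2*27/38 = -27/19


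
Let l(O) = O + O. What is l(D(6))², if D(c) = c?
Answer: 144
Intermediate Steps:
l(O) = 2*O
l(D(6))² = (2*6)² = 12² = 144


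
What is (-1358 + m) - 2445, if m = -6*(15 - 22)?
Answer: -3761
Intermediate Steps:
m = 42 (m = -6*(-7) = 42)
(-1358 + m) - 2445 = (-1358 + 42) - 2445 = -1316 - 2445 = -3761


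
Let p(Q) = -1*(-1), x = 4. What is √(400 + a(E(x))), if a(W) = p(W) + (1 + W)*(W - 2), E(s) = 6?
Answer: √429 ≈ 20.712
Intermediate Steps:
p(Q) = 1
a(W) = 1 + (1 + W)*(-2 + W) (a(W) = 1 + (1 + W)*(W - 2) = 1 + (1 + W)*(-2 + W))
√(400 + a(E(x))) = √(400 + (-1 + 6² - 1*6)) = √(400 + (-1 + 36 - 6)) = √(400 + 29) = √429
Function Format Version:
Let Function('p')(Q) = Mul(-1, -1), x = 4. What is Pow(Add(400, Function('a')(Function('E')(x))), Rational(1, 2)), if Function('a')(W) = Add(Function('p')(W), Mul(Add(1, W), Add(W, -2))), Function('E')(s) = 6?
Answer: Pow(429, Rational(1, 2)) ≈ 20.712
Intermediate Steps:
Function('p')(Q) = 1
Function('a')(W) = Add(1, Mul(Add(1, W), Add(-2, W))) (Function('a')(W) = Add(1, Mul(Add(1, W), Add(W, -2))) = Add(1, Mul(Add(1, W), Add(-2, W))))
Pow(Add(400, Function('a')(Function('E')(x))), Rational(1, 2)) = Pow(Add(400, Add(-1, Pow(6, 2), Mul(-1, 6))), Rational(1, 2)) = Pow(Add(400, Add(-1, 36, -6)), Rational(1, 2)) = Pow(Add(400, 29), Rational(1, 2)) = Pow(429, Rational(1, 2))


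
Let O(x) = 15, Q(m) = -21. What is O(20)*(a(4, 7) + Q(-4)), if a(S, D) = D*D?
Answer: 420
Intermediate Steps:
a(S, D) = D²
O(20)*(a(4, 7) + Q(-4)) = 15*(7² - 21) = 15*(49 - 21) = 15*28 = 420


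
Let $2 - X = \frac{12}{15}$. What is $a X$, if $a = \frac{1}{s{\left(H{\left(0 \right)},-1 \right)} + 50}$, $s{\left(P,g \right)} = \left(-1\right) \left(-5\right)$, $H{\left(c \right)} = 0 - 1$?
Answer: $\frac{6}{275} \approx 0.021818$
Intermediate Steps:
$H{\left(c \right)} = -1$
$X = \frac{6}{5}$ ($X = 2 - \frac{12}{15} = 2 - 12 \cdot \frac{1}{15} = 2 - \frac{4}{5} = \frac{6}{5} \approx 1.2$)
$s{\left(P,g \right)} = 5$
$a = \frac{1}{55}$ ($a = \frac{1}{5 + 50} = \frac{1}{55} \approx 0.018182$)
$a X = \frac{1}{55} \cdot \frac{6}{5} = \frac{6}{275}$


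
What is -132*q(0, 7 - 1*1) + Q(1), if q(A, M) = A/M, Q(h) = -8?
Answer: -8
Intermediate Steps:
-132*q(0, 7 - 1*1) + Q(1) = -0/(7 - 1*1) - 8 = -0/(7 - 1) - 8 = -0/6 - 8 = -132*0 - 8 = 0 - 8 = -8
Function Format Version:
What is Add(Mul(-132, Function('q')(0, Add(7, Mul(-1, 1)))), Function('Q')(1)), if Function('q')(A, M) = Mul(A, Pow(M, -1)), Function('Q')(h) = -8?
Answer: -8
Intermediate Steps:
Add(Mul(-132, Function('q')(0, Add(7, Mul(-1, 1)))), Function('Q')(1)) = Add(Mul(-132, Mul(0, Pow(Add(7, Mul(-1, 1)), -1))), -8) = Add(Mul(-132, Mul(0, Pow(Add(7, -1), -1))), -8) = Add(Mul(-132, Mul(0, Pow(6, -1))), -8) = Add(Mul(-132, Mul(0, Rational(1, 6))), -8) = Add(Mul(-132, 0), -8) = Add(0, -8) = -8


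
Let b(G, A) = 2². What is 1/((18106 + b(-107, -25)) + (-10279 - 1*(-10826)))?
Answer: 1/18657 ≈ 5.3599e-5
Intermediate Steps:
b(G, A) = 4
1/((18106 + b(-107, -25)) + (-10279 - 1*(-10826))) = 1/((18106 + 4) + (-10279 - 1*(-10826))) = 1/(18110 + (-10279 + 10826)) = 1/(18110 + 547) = 1/18657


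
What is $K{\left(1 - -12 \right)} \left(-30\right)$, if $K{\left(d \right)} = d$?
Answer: $-390$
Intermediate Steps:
$K{\left(1 - -12 \right)} \left(-30\right) = \left(1 - -12\right) \left(-30\right) = \left(1 + 12\right) \left(-30\right) = 13 \left(-30\right) = -390$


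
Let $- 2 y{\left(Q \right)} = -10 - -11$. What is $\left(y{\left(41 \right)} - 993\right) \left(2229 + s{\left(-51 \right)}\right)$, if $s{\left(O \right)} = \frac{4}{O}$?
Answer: $- \frac{225872225}{102} \approx -2.2144 \cdot 10^{6}$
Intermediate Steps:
$y{\left(Q \right)} = - \frac{1}{2}$ ($y{\left(Q \right)} = - \frac{-10 - -11}{2} = - \frac{-10 + 11}{2} = \left(- \frac{1}{2}\right) 1 = - \frac{1}{2}$)
$\left(y{\left(41 \right)} - 993\right) \left(2229 + s{\left(-51 \right)}\right) = \left(- \frac{1}{2} - 993\right) \left(2229 + \frac{4}{-51}\right) = - \frac{1987 \left(2229 + 4 \left(- \frac{1}{51}\right)\right)}{2} = - \frac{1987 \left(2229 - \frac{4}{51}\right)}{2} = \left(- \frac{1987}{2}\right) \frac{113675}{51} = - \frac{225872225}{102}$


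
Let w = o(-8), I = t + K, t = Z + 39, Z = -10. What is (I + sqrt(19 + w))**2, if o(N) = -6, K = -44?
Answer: (-15 + sqrt(13))**2 ≈ 129.83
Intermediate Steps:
t = 29 (t = -10 + 39 = 29)
I = -15 (I = 29 - 44 = -15)
w = -6
(I + sqrt(19 + w))**2 = (-15 + sqrt(19 - 6))**2 = (-15 + sqrt(13))**2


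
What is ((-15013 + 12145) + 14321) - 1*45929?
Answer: -34476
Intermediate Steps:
((-15013 + 12145) + 14321) - 1*45929 = (-2868 + 14321) - 45929 = 11453 - 45929 = -34476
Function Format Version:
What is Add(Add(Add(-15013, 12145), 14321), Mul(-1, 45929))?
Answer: -34476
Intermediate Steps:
Add(Add(Add(-15013, 12145), 14321), Mul(-1, 45929)) = Add(Add(-2868, 14321), -45929) = Add(11453, -45929) = -34476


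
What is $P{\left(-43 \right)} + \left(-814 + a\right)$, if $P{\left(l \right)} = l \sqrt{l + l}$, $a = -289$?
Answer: $-1103 - 43 i \sqrt{86} \approx -1103.0 - 398.77 i$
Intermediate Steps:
$P{\left(l \right)} = \sqrt{2} l^{\frac{3}{2}}$ ($P{\left(l \right)} = l \sqrt{2 l} = l \sqrt{2} \sqrt{l} = \sqrt{2} l^{\frac{3}{2}}$)
$P{\left(-43 \right)} + \left(-814 + a\right) = \sqrt{2} \left(-43\right)^{\frac{3}{2}} - 1103 = \sqrt{2} \left(- 43 i \sqrt{43}\right) - 1103 = - 43 i \sqrt{86} - 1103 = -1103 - 43 i \sqrt{86}$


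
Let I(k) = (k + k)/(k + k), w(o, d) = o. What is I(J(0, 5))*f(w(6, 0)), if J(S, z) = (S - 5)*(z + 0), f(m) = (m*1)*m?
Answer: 36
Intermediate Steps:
f(m) = m² (f(m) = m*m = m²)
J(S, z) = z*(-5 + S) (J(S, z) = (-5 + S)*z = z*(-5 + S))
I(k) = 1 (I(k) = (2*k)/((2*k)) = (2*k)*(1/(2*k)) = 1)
I(J(0, 5))*f(w(6, 0)) = 1*6² = 1*36 = 36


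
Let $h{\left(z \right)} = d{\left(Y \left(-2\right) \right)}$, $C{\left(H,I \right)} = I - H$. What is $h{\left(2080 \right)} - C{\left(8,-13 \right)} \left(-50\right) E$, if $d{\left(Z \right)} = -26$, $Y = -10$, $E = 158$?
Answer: $-165926$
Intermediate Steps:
$h{\left(z \right)} = -26$
$h{\left(2080 \right)} - C{\left(8,-13 \right)} \left(-50\right) E = -26 - \left(-13 - 8\right) \left(-50\right) 158 = -26 - \left(-21\right) \left(-50\right) 158 = -26 - 1050 \cdot 158 = -26 - 165900 = -165926$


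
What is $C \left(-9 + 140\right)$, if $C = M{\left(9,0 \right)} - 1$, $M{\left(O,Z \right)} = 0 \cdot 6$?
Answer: $-131$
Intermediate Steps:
$M{\left(O,Z \right)} = 0$
$C = -1$ ($C = 0 - 1 = -1$)
$C \left(-9 + 140\right) = - (-9 + 140) = \left(-1\right) 131 = -131$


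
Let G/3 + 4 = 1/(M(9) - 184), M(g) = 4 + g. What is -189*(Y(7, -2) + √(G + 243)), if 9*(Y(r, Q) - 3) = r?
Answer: -714 - 63*√750462/19 ≈ -3586.4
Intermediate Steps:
Y(r, Q) = 3 + r/9
G = -685/57 (G = -12 + 3/((4 + 9) - 184) = -12 + 3/(13 - 184) = -12 + 3/(-171) = -12 + 3*(-1/171) = -12 - 1/57 = -685/57 ≈ -12.018)
-189*(Y(7, -2) + √(G + 243)) = -189*((3 + (⅑)*7) + √(-685/57 + 243)) = -189*((3 + 7/9) + √(13166/57)) = -189*(34/9 + √750462/57) = -714 - 63*√750462/19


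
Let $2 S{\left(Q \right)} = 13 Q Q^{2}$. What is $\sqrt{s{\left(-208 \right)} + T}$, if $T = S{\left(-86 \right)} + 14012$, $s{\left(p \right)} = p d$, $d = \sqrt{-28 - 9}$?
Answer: $4 \sqrt{-257522 - 13 i \sqrt{37}} \approx 0.31165 - 2029.9 i$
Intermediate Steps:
$d = i \sqrt{37}$ ($d = \sqrt{-37} = i \sqrt{37} \approx 6.0828 i$)
$s{\left(p \right)} = i p \sqrt{37}$ ($s{\left(p \right)} = p i \sqrt{37} = i p \sqrt{37}$)
$S{\left(Q \right)} = \frac{13 Q^{3}}{2}$ ($S{\left(Q \right)} = \frac{13 Q Q^{2}}{2} = \frac{13 Q^{3}}{2}$)
$T = -4120352$ ($T = \frac{13 \left(-86\right)^{3}}{2} + 14012 = \frac{13}{2} \left(-636056\right) + 14012 = -4134364 + 14012 = -4120352$)
$\sqrt{s{\left(-208 \right)} + T} = \sqrt{i \left(-208\right) \sqrt{37} - 4120352} = \sqrt{- 208 i \sqrt{37} - 4120352} = \sqrt{-4120352 - 208 i \sqrt{37}}$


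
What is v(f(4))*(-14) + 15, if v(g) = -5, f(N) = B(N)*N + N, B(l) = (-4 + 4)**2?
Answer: 85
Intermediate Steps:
B(l) = 0 (B(l) = 0**2 = 0)
f(N) = N (f(N) = 0*N + N = 0 + N = N)
v(f(4))*(-14) + 15 = -5*(-14) + 15 = 70 + 15 = 85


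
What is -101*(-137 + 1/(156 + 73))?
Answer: 3168572/229 ≈ 13837.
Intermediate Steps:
-101*(-137 + 1/(156 + 73)) = -101*(-137 + 1/229) = -101*(-31372/229) = 3168572/229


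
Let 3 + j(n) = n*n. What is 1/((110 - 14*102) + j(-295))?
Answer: 1/85704 ≈ 1.1668e-5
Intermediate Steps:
j(n) = -3 + n**2 (j(n) = -3 + n*n = -3 + n**2)
1/((110 - 14*102) + j(-295)) = 1/((110 - 14*102) + (-3 + (-295)**2)) = 1/((110 - 1428) + (-3 + 87025)) = 1/(-1318 + 87022) = 1/85704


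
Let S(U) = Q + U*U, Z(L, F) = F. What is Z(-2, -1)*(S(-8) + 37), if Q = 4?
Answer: -105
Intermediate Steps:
S(U) = 4 + U² (S(U) = 4 + U*U = 4 + U²)
Z(-2, -1)*(S(-8) + 37) = -((4 + (-8)²) + 37) = -((4 + 64) + 37) = -(68 + 37) = -1*105 = -105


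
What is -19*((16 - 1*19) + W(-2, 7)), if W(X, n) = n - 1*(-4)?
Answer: -152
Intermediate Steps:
W(X, n) = 4 + n (W(X, n) = n + 4 = 4 + n)
-19*((16 - 1*19) + W(-2, 7)) = -19*((16 - 1*19) + (4 + 7)) = -19*((16 - 19) + 11) = -19*(-3 + 11) = -19*8 = -152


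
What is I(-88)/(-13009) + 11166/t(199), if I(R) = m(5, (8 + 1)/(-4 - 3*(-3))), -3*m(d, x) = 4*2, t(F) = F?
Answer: 435777074/7766373 ≈ 56.111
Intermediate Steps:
m(d, x) = -8/3 (m(d, x) = -4*2/3 = -1/3*8 = -8/3)
I(R) = -8/3
I(-88)/(-13009) + 11166/t(199) = -8/3/(-13009) + 11166/199 = -8/3*(-1/13009) + 11166*(1/199) = 8/39027 + 11166/199 = 435777074/7766373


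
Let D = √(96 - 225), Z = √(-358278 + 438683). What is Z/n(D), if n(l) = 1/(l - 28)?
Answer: √80405*(-28 + I*√129) ≈ -7939.6 + 3220.6*I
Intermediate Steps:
Z = √80405 ≈ 283.56
D = I*√129 (D = √(-129) = I*√129 ≈ 11.358*I)
n(l) = 1/(-28 + l)
Z/n(D) = √80405/(1/(-28 + I*√129)) = √80405*(-28 + I*√129)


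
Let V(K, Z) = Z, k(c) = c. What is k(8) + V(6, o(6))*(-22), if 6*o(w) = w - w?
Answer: 8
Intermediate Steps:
o(w) = 0 (o(w) = (w - w)/6 = (⅙)*0 = 0)
k(8) + V(6, o(6))*(-22) = 8 + 0*(-22) = 8 + 0 = 8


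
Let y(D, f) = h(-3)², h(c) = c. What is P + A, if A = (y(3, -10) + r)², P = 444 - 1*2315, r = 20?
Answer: -1030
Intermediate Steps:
y(D, f) = 9 (y(D, f) = (-3)² = 9)
P = -1871 (P = 444 - 2315 = -1871)
A = 841 (A = (9 + 20)² = 29² = 841)
P + A = -1871 + 841 = -1030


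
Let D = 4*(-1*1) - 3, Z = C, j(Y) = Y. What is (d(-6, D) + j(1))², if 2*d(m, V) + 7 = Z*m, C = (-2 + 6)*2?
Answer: 2809/4 ≈ 702.25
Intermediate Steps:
C = 8 (C = 4*2 = 8)
Z = 8
D = -7 (D = 4*(-1) - 3 = -4 - 3 = -7)
d(m, V) = -7/2 + 4*m (d(m, V) = -7/2 + (8*m)/2 = -7/2 + 4*m)
(d(-6, D) + j(1))² = ((-7/2 + 4*(-6)) + 1)² = ((-7/2 - 24) + 1)² = (-55/2 + 1)² = (-53/2)² = 2809/4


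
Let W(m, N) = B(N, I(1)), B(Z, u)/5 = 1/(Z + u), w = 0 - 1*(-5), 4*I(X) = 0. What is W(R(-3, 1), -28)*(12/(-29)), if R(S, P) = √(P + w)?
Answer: 15/203 ≈ 0.073892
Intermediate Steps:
I(X) = 0 (I(X) = (¼)*0 = 0)
w = 5 (w = 0 + 5 = 5)
B(Z, u) = 5/(Z + u)
R(S, P) = √(5 + P) (R(S, P) = √(P + 5) = √(5 + P))
W(m, N) = 5/N (W(m, N) = 5/(N + 0) = 5/N)
W(R(-3, 1), -28)*(12/(-29)) = (5/(-28))*(12/(-29)) = (5*(-1/28))*(12*(-1/29)) = -5/28*(-12/29) = 15/203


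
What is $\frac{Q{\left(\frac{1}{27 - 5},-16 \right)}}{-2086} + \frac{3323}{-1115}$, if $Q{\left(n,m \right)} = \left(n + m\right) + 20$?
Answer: $- \frac{152598351}{51169580} \approx -2.9822$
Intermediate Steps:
$Q{\left(n,m \right)} = 20 + m + n$ ($Q{\left(n,m \right)} = \left(m + n\right) + 20 = 20 + m + n$)
$\frac{Q{\left(\frac{1}{27 - 5},-16 \right)}}{-2086} + \frac{3323}{-1115} = \frac{20 - 16 + \frac{1}{27 - 5}}{-2086} + \frac{3323}{-1115} = \left(20 - 16 + \frac{1}{22}\right) \left(- \frac{1}{2086}\right) + 3323 \left(- \frac{1}{1115}\right) = \left(20 - 16 + \frac{1}{22}\right) \left(- \frac{1}{2086}\right) - \frac{3323}{1115} = \frac{89}{22} \left(- \frac{1}{2086}\right) - \frac{3323}{1115} = - \frac{89}{45892} - \frac{3323}{1115} = - \frac{152598351}{51169580}$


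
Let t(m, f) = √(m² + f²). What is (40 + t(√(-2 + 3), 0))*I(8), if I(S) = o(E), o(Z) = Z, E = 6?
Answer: 246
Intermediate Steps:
t(m, f) = √(f² + m²)
I(S) = 6
(40 + t(√(-2 + 3), 0))*I(8) = (40 + √(0² + (√(-2 + 3))²))*6 = (40 + √(0 + (√1)²))*6 = (40 + √(0 + 1²))*6 = (40 + √(0 + 1))*6 = (40 + √1)*6 = (40 + 1)*6 = 41*6 = 246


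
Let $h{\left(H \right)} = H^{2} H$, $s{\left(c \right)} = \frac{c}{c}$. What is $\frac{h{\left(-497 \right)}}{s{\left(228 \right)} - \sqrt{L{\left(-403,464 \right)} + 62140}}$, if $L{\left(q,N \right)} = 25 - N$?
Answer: $\frac{122763473}{61700} + \frac{122763473 \sqrt{61701}}{61700} \approx 4.9622 \cdot 10^{5}$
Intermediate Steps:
$s{\left(c \right)} = 1$
$h{\left(H \right)} = H^{3}$
$\frac{h{\left(-497 \right)}}{s{\left(228 \right)} - \sqrt{L{\left(-403,464 \right)} + 62140}} = \frac{\left(-497\right)^{3}}{1 - \sqrt{\left(25 - 464\right) + 62140}} = - \frac{122763473}{1 - \sqrt{\left(25 - 464\right) + 62140}} = - \frac{122763473}{1 - \sqrt{-439 + 62140}} = - \frac{122763473}{1 - \sqrt{61701}}$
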